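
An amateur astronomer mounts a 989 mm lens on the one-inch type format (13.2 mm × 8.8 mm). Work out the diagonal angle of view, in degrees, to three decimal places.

0.919°

Sensor diagonal = √(13.2² + 8.8²) = √251.6800 ≈ 15.8644 mm.
Angle of view α = 2·arctan(d/2f) with d = 15.8644 mm and f = 989 mm.
d/2f = 0.00802; arctan(0.00802) ≈ 0.4595°, so α ≈ 0.9191°.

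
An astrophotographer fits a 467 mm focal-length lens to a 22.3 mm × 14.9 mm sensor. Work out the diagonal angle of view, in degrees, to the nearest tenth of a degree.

3.3°

Sensor diagonal = √(22.3² + 14.9²) = √719.3000 ≈ 26.8198 mm.
Angle of view α = 2·arctan(d/2f) with d = 26.8198 mm and f = 467 mm.
d/2f = 0.02871; arctan(0.02871) ≈ 1.6448°, so α ≈ 3.2896°.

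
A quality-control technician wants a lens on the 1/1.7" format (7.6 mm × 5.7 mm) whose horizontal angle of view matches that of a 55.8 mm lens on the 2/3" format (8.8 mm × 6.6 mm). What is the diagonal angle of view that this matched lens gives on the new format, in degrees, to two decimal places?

Equal horizontal AOV ⇒ f₂ = f₁ · 7.6/8.8 = 55.8 × 0.86364 ≈ 48.1909 mm.
Sensor diagonal = √(7.6² + 5.7²) = √90.2500 ≈ 9.5000 mm.
Diagonal AOV on the new format = 2·arctan(9.5000 / (2 × 48.1909)) = 2·arctan(0.09857) ≈ 11.2585°.

11.26°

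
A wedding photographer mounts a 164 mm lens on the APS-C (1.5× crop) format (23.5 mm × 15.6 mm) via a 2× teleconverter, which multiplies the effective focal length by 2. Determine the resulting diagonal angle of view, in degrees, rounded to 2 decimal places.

4.92°

Effective focal length f = 164 × 2 = 328 mm.
Sensor diagonal = √(23.5² + 15.6²) = √795.6100 ≈ 28.2066 mm.
α = 2·arctan(28.207 / (2 × 328)) = 2·arctan(0.04300) ≈ 4.9242°.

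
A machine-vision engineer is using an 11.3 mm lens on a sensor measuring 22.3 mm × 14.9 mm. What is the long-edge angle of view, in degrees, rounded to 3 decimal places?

89.234°

Angle of view α = 2·arctan(w/2f) with w = 22.3 mm and f = 11.3 mm.
w/2f = 0.98673; arctan(0.98673) ≈ 44.6172°, so α ≈ 89.2344°.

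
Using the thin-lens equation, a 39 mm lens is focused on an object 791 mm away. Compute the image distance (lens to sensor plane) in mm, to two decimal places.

41.02 mm

1/dᵢ = 1/f − 1/dₒ = 1/39 − 1/791 = 0.0243768 mm⁻¹.
dᵢ = 1/0.0243768 ≈ 41.0226 mm.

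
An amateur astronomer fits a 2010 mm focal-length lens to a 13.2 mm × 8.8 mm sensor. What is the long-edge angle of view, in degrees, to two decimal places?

0.38°

Angle of view α = 2·arctan(w/2f) with w = 13.2 mm and f = 2010 mm.
w/2f = 0.00328; arctan(0.00328) ≈ 0.1881°, so α ≈ 0.3763°.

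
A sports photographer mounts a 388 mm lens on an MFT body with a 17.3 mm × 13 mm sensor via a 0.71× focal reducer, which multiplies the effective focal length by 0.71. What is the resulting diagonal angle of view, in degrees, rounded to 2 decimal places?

Effective focal length f = 388 × 0.71 = 275.48 mm.
Sensor diagonal = √(17.3² + 13²) = √468.2900 ≈ 21.6400 mm.
α = 2·arctan(21.640 / (2 × 275.48)) = 2·arctan(0.03928) ≈ 4.4985°.

4.50°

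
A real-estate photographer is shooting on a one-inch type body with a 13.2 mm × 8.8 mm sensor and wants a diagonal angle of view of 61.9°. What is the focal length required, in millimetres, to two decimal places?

13.23 mm

Sensor diagonal = √(13.2² + 8.8²) = √251.6800 ≈ 15.8644 mm.
From α = 2·arctan(d/2f) we get f = d / (2·tan(α/2)).
With d = 15.8644 mm and α/2 = 30.95°, tan(α/2) ≈ 0.59967, so f ≈ 15.8644 / 1.19935 ≈ 13.2276 mm.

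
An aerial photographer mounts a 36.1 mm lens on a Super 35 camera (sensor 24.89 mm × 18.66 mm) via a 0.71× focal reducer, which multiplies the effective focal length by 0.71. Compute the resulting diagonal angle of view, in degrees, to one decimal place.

Effective focal length f = 36.1 × 0.71 = 25.631 mm.
Sensor diagonal = √(24.89² + 18.66²) = √967.7077 ≈ 31.1080 mm.
α = 2·arctan(31.108 / (2 × 25.631)) = 2·arctan(0.60684) ≈ 62.5024°.

62.5°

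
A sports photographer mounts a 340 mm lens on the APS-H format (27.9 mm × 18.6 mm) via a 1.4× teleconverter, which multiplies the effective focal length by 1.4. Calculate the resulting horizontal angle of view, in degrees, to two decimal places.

Effective focal length f = 340 × 1.4 = 476 mm.
α = 2·arctan(27.9 / (2 × 476)) = 2·arctan(0.02931) ≈ 3.3573°.

3.36°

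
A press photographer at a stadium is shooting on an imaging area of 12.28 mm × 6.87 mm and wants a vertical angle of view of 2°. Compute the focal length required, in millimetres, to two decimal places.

196.79 mm

From α = 2·arctan(h/2f) we get f = h / (2·tan(α/2)).
With h = 6.87 mm and α/2 = 1°, tan(α/2) ≈ 0.01746, so f ≈ 6.87 / 0.03491 ≈ 196.7910 mm.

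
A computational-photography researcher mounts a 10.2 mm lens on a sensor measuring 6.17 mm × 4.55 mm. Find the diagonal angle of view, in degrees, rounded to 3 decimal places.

41.192°

Sensor diagonal = √(6.17² + 4.55²) = √58.7714 ≈ 7.6663 mm.
Angle of view α = 2·arctan(d/2f) with d = 7.6663 mm and f = 10.2 mm.
d/2f = 0.37580; arctan(0.37580) ≈ 20.5960°, so α ≈ 41.1921°.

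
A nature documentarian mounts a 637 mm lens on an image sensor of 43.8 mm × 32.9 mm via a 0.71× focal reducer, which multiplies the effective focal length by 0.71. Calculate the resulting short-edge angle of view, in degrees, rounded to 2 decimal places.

Effective focal length f = 637 × 0.71 = 452.27 mm.
α = 2·arctan(32.9 / (2 × 452.27)) = 2·arctan(0.03637) ≈ 4.1661°.

4.17°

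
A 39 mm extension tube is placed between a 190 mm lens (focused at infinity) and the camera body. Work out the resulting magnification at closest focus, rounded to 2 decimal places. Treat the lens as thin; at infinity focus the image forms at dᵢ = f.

0.21×

The tube moves the image plane from f to f + e, so dᵢ = 190 + 39 = 229 mm. Focus is achieved when 1/f = 1/dₒ + 1/dᵢ, giving dₒ = 1/(1/f − 1/(f+e)).
Magnification m = dᵢ/dₒ = (f+e)·(1/f − 1/(f+e)) = e/f = 39/190 ≈ 0.2053.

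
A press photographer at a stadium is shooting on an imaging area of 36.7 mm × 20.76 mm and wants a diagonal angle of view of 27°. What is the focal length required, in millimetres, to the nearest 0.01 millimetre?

Sensor diagonal = √(36.7² + 20.76²) = √1777.8676 ≈ 42.1648 mm.
From α = 2·arctan(d/2f) we get f = d / (2·tan(α/2)).
With d = 42.1648 mm and α/2 = 13.5°, tan(α/2) ≈ 0.24008, so f ≈ 42.1648 / 0.48016 ≈ 87.8144 mm.

87.81 mm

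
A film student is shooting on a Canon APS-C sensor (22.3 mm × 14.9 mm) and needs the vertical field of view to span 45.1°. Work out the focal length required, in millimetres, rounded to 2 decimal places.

17.94 mm

From α = 2·arctan(h/2f) we get f = h / (2·tan(α/2)).
With h = 14.9 mm and α/2 = 22.55°, tan(α/2) ≈ 0.41524, so f ≈ 14.9 / 0.83047 ≈ 17.9416 mm.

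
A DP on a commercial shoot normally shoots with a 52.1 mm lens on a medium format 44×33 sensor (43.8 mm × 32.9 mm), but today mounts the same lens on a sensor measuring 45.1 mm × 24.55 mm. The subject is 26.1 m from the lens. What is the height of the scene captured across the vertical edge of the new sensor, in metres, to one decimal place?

12.3 m

The focal length stays 52.1 mm; the relevant sensor dimension is now h = 24.55 mm. Object distance dₒ = 26.1 m = 26100 mm.
Thin-lens field height W = h·(dₒ − f)/f = 24.55 × (26100 − 52.1)/52.1 ≈ 12274.010 mm = 12.274 m.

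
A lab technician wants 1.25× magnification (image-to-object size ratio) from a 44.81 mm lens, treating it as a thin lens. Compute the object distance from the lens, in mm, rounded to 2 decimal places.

With m = dᵢ/dₒ and 1/f = 1/dₒ + 1/dᵢ, substituting dᵢ = m·dₒ gives 1/f = (1 + 1/m)/dₒ, hence dₒ = f·(1 + 1/m).
dₒ = 44.81 × (1 + 1/1.25) = 44.81 × 1.80000 ≈ 80.658 mm.

80.66 mm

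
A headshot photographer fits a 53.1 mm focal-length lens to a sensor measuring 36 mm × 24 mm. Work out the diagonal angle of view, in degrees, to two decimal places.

Sensor diagonal = √(36² + 24²) = √1872.0000 ≈ 43.2666 mm.
Angle of view α = 2·arctan(d/2f) with d = 43.2666 mm and f = 53.1 mm.
d/2f = 0.40741; arctan(0.40741) ≈ 22.1663°, so α ≈ 44.3326°.

44.33°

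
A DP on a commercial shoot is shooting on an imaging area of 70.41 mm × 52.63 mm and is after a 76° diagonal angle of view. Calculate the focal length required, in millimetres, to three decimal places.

Sensor diagonal = √(70.41² + 52.63²) = √7727.4850 ≈ 87.9061 mm.
From α = 2·arctan(d/2f) we get f = d / (2·tan(α/2)).
With d = 87.9061 mm and α/2 = 38°, tan(α/2) ≈ 0.78129, so f ≈ 87.9061 / 1.56257 ≈ 56.2573 mm.

56.257 mm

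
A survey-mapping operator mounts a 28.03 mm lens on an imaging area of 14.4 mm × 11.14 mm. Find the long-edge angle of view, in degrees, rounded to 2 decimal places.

Angle of view α = 2·arctan(w/2f) with w = 14.4 mm and f = 28.03 mm.
w/2f = 0.25687; arctan(0.25687) ≈ 14.4060°, so α ≈ 28.8120°.

28.81°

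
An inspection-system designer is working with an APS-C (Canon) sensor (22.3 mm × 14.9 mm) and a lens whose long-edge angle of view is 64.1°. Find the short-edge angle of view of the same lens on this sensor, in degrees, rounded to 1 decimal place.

From the long-edge AOV: f = 22.3 / (2·tan(32.05°)) = 22.3 / 1.25217 ≈ 17.8091 mm.
Short-edge AOV = 2·arctan(14.9 / (2 × 17.8091)) = 2·arctan(0.41832) ≈ 45.4015°.

45.4°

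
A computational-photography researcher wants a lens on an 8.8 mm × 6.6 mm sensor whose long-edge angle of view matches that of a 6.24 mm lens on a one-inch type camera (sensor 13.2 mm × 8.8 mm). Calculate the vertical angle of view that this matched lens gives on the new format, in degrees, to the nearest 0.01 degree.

76.85°

Equal long-edge AOV ⇒ f₂ = f₁ · 8.8/13.2 = 6.24 × 0.66667 ≈ 4.1600 mm.
Vertical AOV on the new format = 2·arctan(6.6 / (2 × 4.1600)) = 2·arctan(0.79327) ≈ 76.8478°.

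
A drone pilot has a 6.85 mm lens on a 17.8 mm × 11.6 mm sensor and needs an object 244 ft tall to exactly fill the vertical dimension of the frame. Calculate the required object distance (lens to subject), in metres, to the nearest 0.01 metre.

W: 244 ft × 304.8 mm/ft = 74371.20 mm.
Magnification m = h/W = dᵢ/dₒ; combined with 1/f = 1/dₒ + 1/dᵢ this gives dₒ = f·(1 + W/h).
dₒ = 6.85 mm × (1 + 74371.2/11.6) = 6.85 × 6412.3101 ≈ 43924.324 mm = 43.9243 m.

43.92 m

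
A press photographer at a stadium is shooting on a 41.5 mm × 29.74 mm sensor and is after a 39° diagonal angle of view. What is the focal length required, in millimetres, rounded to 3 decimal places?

72.089 mm

Sensor diagonal = √(41.5² + 29.74²) = √2606.7176 ≈ 51.0560 mm.
From α = 2·arctan(d/2f) we get f = d / (2·tan(α/2)).
With d = 51.0560 mm and α/2 = 19.5°, tan(α/2) ≈ 0.35412, so f ≈ 51.0560 / 0.70824 ≈ 72.0889 mm.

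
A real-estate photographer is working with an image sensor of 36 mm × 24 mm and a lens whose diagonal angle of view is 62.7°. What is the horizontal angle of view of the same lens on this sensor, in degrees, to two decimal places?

53.76°

Sensor diagonal = √(36² + 24²) = √1872.0000 ≈ 43.2666 mm.
From the diagonal AOV: f = 43.2666 / (2·tan(31.35°)) = 43.2666 / 1.21841 ≈ 35.5107 mm.
Horizontal AOV = 2·arctan(36 / (2 × 35.5107)) = 2·arctan(0.50689) ≈ 53.7599°.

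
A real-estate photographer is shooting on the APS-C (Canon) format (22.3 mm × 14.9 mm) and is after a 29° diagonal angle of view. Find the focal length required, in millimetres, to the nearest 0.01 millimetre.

51.85 mm

Sensor diagonal = √(22.3² + 14.9²) = √719.3000 ≈ 26.8198 mm.
From α = 2·arctan(d/2f) we get f = d / (2·tan(α/2)).
With d = 26.8198 mm and α/2 = 14.5°, tan(α/2) ≈ 0.25862, so f ≈ 26.8198 / 0.51724 ≈ 51.8522 mm.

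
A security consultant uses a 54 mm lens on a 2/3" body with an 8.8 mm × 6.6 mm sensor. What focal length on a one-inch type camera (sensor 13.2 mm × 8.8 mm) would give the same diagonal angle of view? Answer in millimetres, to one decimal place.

Sensor diagonal = √(8.8² + 6.6²) = √121.0000 ≈ 11.0000 mm.
Sensor diagonal = √(13.2² + 8.8²) = √251.6800 ≈ 15.8644 mm.
Equal angle of view means equal diagonal/f ratio, so f₂ = f₁ · (diagonal₂/diagonal₁) = 54 × 15.8644/11.0000.
f₂ = 54 × 1.44222 ≈ 77.880 mm.

77.9 mm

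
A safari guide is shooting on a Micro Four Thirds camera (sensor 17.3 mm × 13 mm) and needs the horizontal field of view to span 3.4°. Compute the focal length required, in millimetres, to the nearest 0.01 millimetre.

From α = 2·arctan(w/2f) we get f = w / (2·tan(α/2)).
With w = 17.3 mm and α/2 = 1.7°, tan(α/2) ≈ 0.02968, so f ≈ 17.3 / 0.05936 ≈ 291.4489 mm.

291.45 mm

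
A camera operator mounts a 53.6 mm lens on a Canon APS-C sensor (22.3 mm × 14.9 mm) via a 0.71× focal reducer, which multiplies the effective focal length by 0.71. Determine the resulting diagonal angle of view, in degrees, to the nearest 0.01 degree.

38.82°

Effective focal length f = 53.6 × 0.71 = 38.056 mm.
Sensor diagonal = √(22.3² + 14.9²) = √719.3000 ≈ 26.8198 mm.
α = 2·arctan(26.820 / (2 × 38.056)) = 2·arctan(0.35237) ≈ 38.8221°.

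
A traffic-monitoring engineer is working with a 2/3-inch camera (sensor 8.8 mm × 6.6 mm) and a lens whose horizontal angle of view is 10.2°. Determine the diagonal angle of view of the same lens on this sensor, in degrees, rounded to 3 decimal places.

From the horizontal AOV: f = 8.8 / (2·tan(5.1°)) = 8.8 / 0.17850 ≈ 49.3010 mm.
Sensor diagonal = √(8.8² + 6.6²) = √121.0000 ≈ 11.0000 mm.
Diagonal AOV = 2·arctan(11.0000 / (2 × 49.3010)) = 2·arctan(0.11156) ≈ 12.7311°.

12.731°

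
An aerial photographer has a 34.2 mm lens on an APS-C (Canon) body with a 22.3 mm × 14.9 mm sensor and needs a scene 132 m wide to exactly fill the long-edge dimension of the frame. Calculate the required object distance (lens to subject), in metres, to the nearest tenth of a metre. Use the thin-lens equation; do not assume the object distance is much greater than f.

202.5 m

W: 132 m = 132000 mm.
Magnification m = w/W = dᵢ/dₒ; combined with 1/f = 1/dₒ + 1/dᵢ this gives dₒ = f·(1 + W/w).
dₒ = 34.2 mm × (1 + 132000/22.3) = 34.2 × 5920.2825 ≈ 202473.662 mm = 202.474 m.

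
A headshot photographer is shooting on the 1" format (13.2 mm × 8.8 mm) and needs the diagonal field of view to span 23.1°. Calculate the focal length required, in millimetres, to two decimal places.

38.81 mm

Sensor diagonal = √(13.2² + 8.8²) = √251.6800 ≈ 15.8644 mm.
From α = 2·arctan(d/2f) we get f = d / (2·tan(α/2)).
With d = 15.8644 mm and α/2 = 11.55°, tan(α/2) ≈ 0.20436, so f ≈ 15.8644 / 0.40872 ≈ 38.8147 mm.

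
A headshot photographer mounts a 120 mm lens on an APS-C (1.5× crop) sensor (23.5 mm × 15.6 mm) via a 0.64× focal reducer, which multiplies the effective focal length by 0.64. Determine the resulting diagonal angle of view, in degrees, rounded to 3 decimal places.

20.811°

Effective focal length f = 120 × 0.64 = 76.8 mm.
Sensor diagonal = √(23.5² + 15.6²) = √795.6100 ≈ 28.2066 mm.
α = 2·arctan(28.207 / (2 × 76.8)) = 2·arctan(0.18364) ≈ 20.8113°.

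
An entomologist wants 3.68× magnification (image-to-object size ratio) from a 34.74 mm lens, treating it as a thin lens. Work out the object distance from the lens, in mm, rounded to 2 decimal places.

44.18 mm

With m = dᵢ/dₒ and 1/f = 1/dₒ + 1/dᵢ, substituting dᵢ = m·dₒ gives 1/f = (1 + 1/m)/dₒ, hence dₒ = f·(1 + 1/m).
dₒ = 34.74 × (1 + 1/3.68) = 34.74 × 1.27174 ≈ 44.180 mm.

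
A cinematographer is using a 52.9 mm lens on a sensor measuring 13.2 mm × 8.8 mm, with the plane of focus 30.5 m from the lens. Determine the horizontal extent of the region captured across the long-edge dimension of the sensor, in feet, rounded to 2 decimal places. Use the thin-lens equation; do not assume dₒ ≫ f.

24.93 ft

dₒ: 30.5 m = 30500 mm.
Similar triangles through the lens centre give W/dₒ = w/dᵢ; with 1/f = 1/dₒ + 1/dᵢ this gives W = w·(dₒ − f)/f.
W = 13.2 mm × (30500 − 52.9) / 52.9 = 13.2 × 575.5595 ≈ 7597.386 mm = 7597.386/304.8 ft = 24.9258 ft.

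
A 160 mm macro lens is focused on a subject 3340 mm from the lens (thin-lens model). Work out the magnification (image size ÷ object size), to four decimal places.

0.0503×

Thin lens: 1/f = 1/dₒ + 1/dᵢ → 1/dᵢ = 1/160 − 1/3340 = 0.0059506 mm⁻¹, so dᵢ ≈ 168.0503 mm.
Magnification m = dᵢ/dₒ = 168.0503/3340 ≈ 0.05031.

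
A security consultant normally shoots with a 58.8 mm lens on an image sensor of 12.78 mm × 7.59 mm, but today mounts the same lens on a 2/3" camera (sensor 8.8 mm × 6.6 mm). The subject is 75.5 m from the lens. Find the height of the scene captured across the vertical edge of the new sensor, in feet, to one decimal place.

27.8 ft

The focal length stays 58.8 mm; the relevant sensor dimension is now h = 6.6 mm. Object distance dₒ = 75.5 m = 75500 mm.
Thin-lens field height W = h·(dₒ − f)/f = 6.6 × (75500 − 58.8)/58.8 ≈ 8467.890 mm = 8467.890/304.8 ft = 27.7818 ft.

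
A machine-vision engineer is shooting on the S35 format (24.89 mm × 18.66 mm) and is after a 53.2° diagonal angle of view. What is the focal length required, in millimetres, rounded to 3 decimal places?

Sensor diagonal = √(24.89² + 18.66²) = √967.7077 ≈ 31.1080 mm.
From α = 2·arctan(d/2f) we get f = d / (2·tan(α/2)).
With d = 31.1080 mm and α/2 = 26.6°, tan(α/2) ≈ 0.50076, so f ≈ 31.1080 / 1.00153 ≈ 31.0606 mm.

31.061 mm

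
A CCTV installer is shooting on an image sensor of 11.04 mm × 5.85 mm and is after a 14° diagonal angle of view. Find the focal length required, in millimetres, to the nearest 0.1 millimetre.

Sensor diagonal = √(11.04² + 5.85²) = √156.1041 ≈ 12.4942 mm.
From α = 2·arctan(d/2f) we get f = d / (2·tan(α/2)).
With d = 12.4942 mm and α/2 = 7°, tan(α/2) ≈ 0.12278, so f ≈ 12.4942 / 0.24557 ≈ 50.8784 mm.

50.9 mm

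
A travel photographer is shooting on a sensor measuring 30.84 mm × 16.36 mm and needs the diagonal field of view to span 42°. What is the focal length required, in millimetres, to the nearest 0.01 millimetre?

Sensor diagonal = √(30.84² + 16.36²) = √1218.7552 ≈ 34.9107 mm.
From α = 2·arctan(d/2f) we get f = d / (2·tan(α/2)).
With d = 34.9107 mm and α/2 = 21°, tan(α/2) ≈ 0.38386, so f ≈ 34.9107 / 0.76773 ≈ 45.4727 mm.

45.47 mm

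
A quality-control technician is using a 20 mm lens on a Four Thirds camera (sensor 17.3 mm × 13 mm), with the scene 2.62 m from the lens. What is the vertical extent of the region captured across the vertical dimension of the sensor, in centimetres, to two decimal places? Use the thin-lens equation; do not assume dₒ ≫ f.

169.00 cm

dₒ: 2.62 m = 2620 mm.
Similar triangles through the lens centre give W/dₒ = h/dᵢ; with 1/f = 1/dₒ + 1/dᵢ this gives W = h·(dₒ − f)/f.
W = 13 mm × (2620 − 20) / 20 = 13 × 130.0000 ≈ 1690.000 mm = 169 cm.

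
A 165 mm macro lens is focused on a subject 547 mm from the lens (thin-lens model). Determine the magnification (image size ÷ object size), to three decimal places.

0.432×

Thin lens: 1/f = 1/dₒ + 1/dᵢ → 1/dᵢ = 1/165 − 1/547 = 0.0042325 mm⁻¹, so dᵢ ≈ 236.2696 mm.
Magnification m = dᵢ/dₒ = 236.2696/547 ≈ 0.43194.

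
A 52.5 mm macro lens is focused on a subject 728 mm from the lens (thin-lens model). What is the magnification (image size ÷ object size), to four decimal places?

0.0777×

Thin lens: 1/f = 1/dₒ + 1/dᵢ → 1/dᵢ = 1/52.5 − 1/728 = 0.0176740 mm⁻¹, so dᵢ ≈ 56.5803 mm.
Magnification m = dᵢ/dₒ = 56.5803/728 ≈ 0.07772.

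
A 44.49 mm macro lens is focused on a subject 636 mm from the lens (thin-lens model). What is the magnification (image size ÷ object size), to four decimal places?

Thin lens: 1/f = 1/dₒ + 1/dᵢ → 1/dᵢ = 1/44.49 − 1/636 = 0.0209046 mm⁻¹, so dᵢ ≈ 47.8363 mm.
Magnification m = dᵢ/dₒ = 47.8363/636 ≈ 0.07521.

0.0752×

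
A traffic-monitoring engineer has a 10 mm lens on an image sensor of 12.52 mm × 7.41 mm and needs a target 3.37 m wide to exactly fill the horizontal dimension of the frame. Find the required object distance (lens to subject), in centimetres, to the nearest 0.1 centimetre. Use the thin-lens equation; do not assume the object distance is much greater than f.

W: 3.37 m = 3370 mm.
Magnification m = w/W = dᵢ/dₒ; combined with 1/f = 1/dₒ + 1/dᵢ this gives dₒ = f·(1 + W/w).
dₒ = 10 mm × (1 + 3370/12.52) = 10 × 270.1693 ≈ 2701.693 mm = 270.169 cm.

270.2 cm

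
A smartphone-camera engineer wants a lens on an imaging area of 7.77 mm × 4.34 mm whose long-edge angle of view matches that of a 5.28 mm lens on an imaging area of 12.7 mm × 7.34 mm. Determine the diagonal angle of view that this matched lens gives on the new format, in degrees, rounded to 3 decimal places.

Equal long-edge AOV ⇒ f₂ = f₁ · 7.77/12.7 = 5.28 × 0.61181 ≈ 3.2304 mm.
Sensor diagonal = √(7.77² + 4.34²) = √79.2085 ≈ 8.8999 mm.
Diagonal AOV on the new format = 2·arctan(8.8999 / (2 × 3.2304)) = 2·arctan(1.37754) ≈ 108.0459°.

108.046°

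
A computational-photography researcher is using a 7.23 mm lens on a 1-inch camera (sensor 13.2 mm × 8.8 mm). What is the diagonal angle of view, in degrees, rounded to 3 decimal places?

95.303°

Sensor diagonal = √(13.2² + 8.8²) = √251.6800 ≈ 15.8644 mm.
Angle of view α = 2·arctan(d/2f) with d = 15.8644 mm and f = 7.23 mm.
d/2f = 1.09712; arctan(1.09712) ≈ 47.6517°, so α ≈ 95.3033°.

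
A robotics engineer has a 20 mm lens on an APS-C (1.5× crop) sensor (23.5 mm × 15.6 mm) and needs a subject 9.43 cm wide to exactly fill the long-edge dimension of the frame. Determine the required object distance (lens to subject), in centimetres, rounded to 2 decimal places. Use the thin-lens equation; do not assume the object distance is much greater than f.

10.03 cm

W: 9.43 cm = 94.3 mm.
Magnification m = w/W = dᵢ/dₒ; combined with 1/f = 1/dₒ + 1/dᵢ this gives dₒ = f·(1 + W/w).
dₒ = 20 mm × (1 + 94.3/23.5) = 20 × 5.0128 ≈ 100.255 mm = 10.0255 cm.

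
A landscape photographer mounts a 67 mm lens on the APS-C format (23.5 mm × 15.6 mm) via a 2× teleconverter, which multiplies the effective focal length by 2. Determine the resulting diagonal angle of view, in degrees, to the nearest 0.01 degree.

12.02°

Effective focal length f = 67 × 2 = 134 mm.
Sensor diagonal = √(23.5² + 15.6²) = √795.6100 ≈ 28.2066 mm.
α = 2·arctan(28.207 / (2 × 134)) = 2·arctan(0.10525) ≈ 12.0163°.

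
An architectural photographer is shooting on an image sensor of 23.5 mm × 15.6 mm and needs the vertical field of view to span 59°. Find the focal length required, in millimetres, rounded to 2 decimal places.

From α = 2·arctan(h/2f) we get f = h / (2·tan(α/2)).
With h = 15.6 mm and α/2 = 29.5°, tan(α/2) ≈ 0.56577, so f ≈ 15.6 / 1.13155 ≈ 13.7865 mm.

13.79 mm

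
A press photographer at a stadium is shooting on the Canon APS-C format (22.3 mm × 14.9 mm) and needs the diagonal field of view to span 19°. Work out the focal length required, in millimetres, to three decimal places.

Sensor diagonal = √(22.3² + 14.9²) = √719.3000 ≈ 26.8198 mm.
From α = 2·arctan(d/2f) we get f = d / (2·tan(α/2)).
With d = 26.8198 mm and α/2 = 9.5°, tan(α/2) ≈ 0.16734, so f ≈ 26.8198 / 0.33469 ≈ 80.1343 mm.

80.134 mm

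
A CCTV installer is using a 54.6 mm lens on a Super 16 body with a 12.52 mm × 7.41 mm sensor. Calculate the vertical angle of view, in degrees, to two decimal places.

7.76°

Angle of view α = 2·arctan(h/2f) with h = 7.41 mm and f = 54.6 mm.
h/2f = 0.06786; arctan(0.06786) ≈ 3.8820°, so α ≈ 7.7640°.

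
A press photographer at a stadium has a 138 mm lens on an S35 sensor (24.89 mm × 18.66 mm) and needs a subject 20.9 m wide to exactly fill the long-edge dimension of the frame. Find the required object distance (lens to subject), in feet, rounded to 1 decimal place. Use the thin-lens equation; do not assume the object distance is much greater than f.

W: 20.9 m = 20900 mm.
Magnification m = w/W = dᵢ/dₒ; combined with 1/f = 1/dₒ + 1/dᵢ this gives dₒ = f·(1 + W/w).
dₒ = 138 mm × (1 + 20900/24.89) = 138 × 840.6947 ≈ 116015.863 mm = 116015.863/304.8 ft = 380.629 ft.

380.6 ft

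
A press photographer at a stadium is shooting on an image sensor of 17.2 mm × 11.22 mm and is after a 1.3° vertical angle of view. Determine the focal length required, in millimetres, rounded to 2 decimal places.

494.49 mm

From α = 2·arctan(h/2f) we get f = h / (2·tan(α/2)).
With h = 11.22 mm and α/2 = 0.65°, tan(α/2) ≈ 0.01135, so f ≈ 11.22 / 0.02269 ≈ 494.4854 mm.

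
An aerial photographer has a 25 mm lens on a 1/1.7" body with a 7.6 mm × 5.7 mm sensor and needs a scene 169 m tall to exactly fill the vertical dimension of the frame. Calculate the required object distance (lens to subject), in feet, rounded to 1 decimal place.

2431.9 ft

W: 169 m = 169000 mm.
Magnification m = h/W = dᵢ/dₒ; combined with 1/f = 1/dₒ + 1/dᵢ this gives dₒ = f·(1 + W/h).
dₒ = 25 mm × (1 + 169000/5.7) = 25 × 29650.1228 ≈ 741253.070 mm = 741253.070/304.8 ft = 2431.93 ft.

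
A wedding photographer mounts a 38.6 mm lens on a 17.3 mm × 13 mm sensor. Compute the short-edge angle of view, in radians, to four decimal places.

Angle of view α = 2·arctan(h/2f) with h = 13 mm and f = 38.6 mm.
h/2f = 0.16839; arctan(0.16839) ≈ 0.1668 rad, so α ≈ 0.3337 rad.

0.3337 rad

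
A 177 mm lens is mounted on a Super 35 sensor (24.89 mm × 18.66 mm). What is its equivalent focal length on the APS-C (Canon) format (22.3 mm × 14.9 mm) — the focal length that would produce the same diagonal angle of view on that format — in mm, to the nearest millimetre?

153 mm

Sensor diagonal = √(24.89² + 18.66²) = √967.7077 ≈ 31.1080 mm.
Sensor diagonal = √(22.3² + 14.9²) = √719.3000 ≈ 26.8198 mm.
Equal angle of view means equal diagonal/f ratio, so f₂ = f₁ · (diagonal₂/diagonal₁) = 177 × 26.8198/31.1080.
f₂ = 177 × 0.86215 ≈ 152.601 mm.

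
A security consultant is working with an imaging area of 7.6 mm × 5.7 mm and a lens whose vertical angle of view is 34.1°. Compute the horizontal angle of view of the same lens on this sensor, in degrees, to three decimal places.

From the vertical AOV: f = 5.7 / (2·tan(17.05°)) = 5.7 / 0.61337 ≈ 9.2929 mm.
Horizontal AOV = 2·arctan(7.6 / (2 × 9.2929)) = 2·arctan(0.40891) ≈ 44.4806°.

44.481°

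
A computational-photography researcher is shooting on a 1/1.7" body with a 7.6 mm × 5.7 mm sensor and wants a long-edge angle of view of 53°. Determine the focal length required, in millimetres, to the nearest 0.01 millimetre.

7.62 mm

From α = 2·arctan(w/2f) we get f = w / (2·tan(α/2)).
With w = 7.6 mm and α/2 = 26.5°, tan(α/2) ≈ 0.49858, so f ≈ 7.6 / 0.99716 ≈ 7.6216 mm.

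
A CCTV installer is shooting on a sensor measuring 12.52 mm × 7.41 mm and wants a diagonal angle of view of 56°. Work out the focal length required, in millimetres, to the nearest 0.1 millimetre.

13.7 mm

Sensor diagonal = √(12.52² + 7.41²) = √211.6585 ≈ 14.5485 mm.
From α = 2·arctan(d/2f) we get f = d / (2·tan(α/2)).
With d = 14.5485 mm and α/2 = 28°, tan(α/2) ≈ 0.53171, so f ≈ 14.5485 / 1.06342 ≈ 13.6809 mm.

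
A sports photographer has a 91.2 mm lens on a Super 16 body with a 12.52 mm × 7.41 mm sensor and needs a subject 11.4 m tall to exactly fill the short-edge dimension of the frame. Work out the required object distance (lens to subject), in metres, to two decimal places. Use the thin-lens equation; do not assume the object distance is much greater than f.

140.40 m

W: 11.4 m = 11400 mm.
Magnification m = h/W = dᵢ/dₒ; combined with 1/f = 1/dₒ + 1/dᵢ this gives dₒ = f·(1 + W/h).
dₒ = 91.2 mm × (1 + 11400/7.41) = 91.2 × 1539.4615 ≈ 140398.892 mm = 140.399 m.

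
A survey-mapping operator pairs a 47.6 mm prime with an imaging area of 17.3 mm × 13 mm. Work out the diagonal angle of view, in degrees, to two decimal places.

25.61°

Sensor diagonal = √(17.3² + 13²) = √468.2900 ≈ 21.6400 mm.
Angle of view α = 2·arctan(d/2f) with d = 21.6400 mm and f = 47.6 mm.
d/2f = 0.22731; arctan(0.22731) ≈ 12.8064°, so α ≈ 25.6127°.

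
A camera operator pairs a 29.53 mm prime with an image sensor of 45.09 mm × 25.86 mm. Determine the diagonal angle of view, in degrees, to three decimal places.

Sensor diagonal = √(45.09² + 25.86²) = √2701.8477 ≈ 51.9793 mm.
Angle of view α = 2·arctan(d/2f) with d = 51.9793 mm and f = 29.53 mm.
d/2f = 0.88011; arctan(0.88011) ≈ 41.3513°, so α ≈ 82.7027°.

82.703°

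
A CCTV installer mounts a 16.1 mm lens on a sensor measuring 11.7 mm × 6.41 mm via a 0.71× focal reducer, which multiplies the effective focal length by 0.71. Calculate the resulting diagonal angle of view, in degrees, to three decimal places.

Effective focal length f = 16.1 × 0.71 = 11.431 mm.
Sensor diagonal = √(11.7² + 6.41²) = √177.9781 ≈ 13.3408 mm.
α = 2·arctan(13.341 / (2 × 11.431)) = 2·arctan(0.58354) ≈ 60.5304°.

60.530°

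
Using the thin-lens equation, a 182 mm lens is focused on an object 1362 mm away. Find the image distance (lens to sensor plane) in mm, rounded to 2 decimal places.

1/dᵢ = 1/f − 1/dₒ = 1/182 − 1/1362 = 0.0047603 mm⁻¹.
dᵢ = 1/0.0047603 ≈ 210.0712 mm.

210.07 mm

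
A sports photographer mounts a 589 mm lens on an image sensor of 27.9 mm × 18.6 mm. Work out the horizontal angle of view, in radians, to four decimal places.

0.0474 rad

Angle of view α = 2·arctan(w/2f) with w = 27.9 mm and f = 589 mm.
w/2f = 0.02368; arctan(0.02368) ≈ 0.0237 rad, so α ≈ 0.0474 rad.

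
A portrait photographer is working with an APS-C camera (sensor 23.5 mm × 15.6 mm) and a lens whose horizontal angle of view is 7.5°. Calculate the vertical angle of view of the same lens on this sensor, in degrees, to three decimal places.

4.983°

From the horizontal AOV: f = 23.5 / (2·tan(3.75°)) = 23.5 / 0.13109 ≈ 179.2704 mm.
Vertical AOV = 2·arctan(15.6 / (2 × 179.2704)) = 2·arctan(0.04351) ≈ 4.9827°.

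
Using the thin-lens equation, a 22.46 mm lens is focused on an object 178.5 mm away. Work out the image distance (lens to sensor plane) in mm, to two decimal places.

25.69 mm

1/dᵢ = 1/f − 1/dₒ = 1/22.46 − 1/178.5 = 0.0389214 mm⁻¹.
dᵢ = 1/0.0389214 ≈ 25.6928 mm.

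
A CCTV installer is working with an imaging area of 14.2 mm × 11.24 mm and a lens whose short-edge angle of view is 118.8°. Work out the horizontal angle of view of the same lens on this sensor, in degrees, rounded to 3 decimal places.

129.829°

From the short-edge AOV: f = 11.24 / (2·tan(59.4°)) = 11.24 / 3.38182 ≈ 3.3237 mm.
Horizontal AOV = 2·arctan(14.2 / (2 × 3.3237)) = 2·arctan(2.13620) ≈ 129.8294°.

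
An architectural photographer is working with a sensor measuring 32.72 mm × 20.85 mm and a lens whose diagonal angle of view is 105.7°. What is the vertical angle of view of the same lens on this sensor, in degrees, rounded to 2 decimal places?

70.69°

Sensor diagonal = √(32.72² + 20.85²) = √1505.3209 ≈ 38.7985 mm.
From the diagonal AOV: f = 38.7985 / (2·tan(52.85°)) = 38.7985 / 2.63968 ≈ 14.6982 mm.
Vertical AOV = 2·arctan(20.85 / (2 × 14.6982)) = 2·arctan(0.70927) ≈ 70.6941°.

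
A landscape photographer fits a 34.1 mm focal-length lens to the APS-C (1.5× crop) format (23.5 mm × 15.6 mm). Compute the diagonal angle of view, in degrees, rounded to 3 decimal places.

Sensor diagonal = √(23.5² + 15.6²) = √795.6100 ≈ 28.2066 mm.
Angle of view α = 2·arctan(d/2f) with d = 28.2066 mm and f = 34.1 mm.
d/2f = 0.41359; arctan(0.41359) ≈ 22.4693°, so α ≈ 44.9386°.

44.939°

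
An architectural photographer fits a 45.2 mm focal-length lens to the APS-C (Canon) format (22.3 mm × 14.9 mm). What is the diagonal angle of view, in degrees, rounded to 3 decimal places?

Sensor diagonal = √(22.3² + 14.9²) = √719.3000 ≈ 26.8198 mm.
Angle of view α = 2·arctan(d/2f) with d = 26.8198 mm and f = 45.2 mm.
d/2f = 0.29668; arctan(0.29668) ≈ 16.5245°, so α ≈ 33.0490°.

33.049°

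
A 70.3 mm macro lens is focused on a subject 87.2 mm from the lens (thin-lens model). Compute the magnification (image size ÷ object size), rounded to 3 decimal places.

4.160×

Thin lens: 1/f = 1/dₒ + 1/dᵢ → 1/dᵢ = 1/70.3 − 1/87.2 = 0.0027569 mm⁻¹, so dᵢ ≈ 362.7314 mm.
Magnification m = dᵢ/dₒ = 362.7314/87.2 ≈ 4.15976.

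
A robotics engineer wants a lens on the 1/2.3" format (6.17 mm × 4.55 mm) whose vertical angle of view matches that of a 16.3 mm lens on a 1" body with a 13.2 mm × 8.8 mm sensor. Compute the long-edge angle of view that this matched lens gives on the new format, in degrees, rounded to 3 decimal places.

Equal vertical AOV ⇒ f₂ = f₁ · 4.55/8.8 = 16.3 × 0.51705 ≈ 8.4278 mm.
Long-edge AOV on the new format = 2·arctan(6.17 / (2 × 8.4278)) = 2·arctan(0.36605) ≈ 40.2102°.

40.210°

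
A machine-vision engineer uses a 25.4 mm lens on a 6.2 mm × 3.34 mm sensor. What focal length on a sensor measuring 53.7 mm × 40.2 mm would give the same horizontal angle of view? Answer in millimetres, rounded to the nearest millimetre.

Equal angle of view means equal width/f ratio, so f₂ = f₁ · (width₂/width₁) = 25.4 × 53.7/6.2.
f₂ = 25.4 × 8.66129 ≈ 219.997 mm.

220 mm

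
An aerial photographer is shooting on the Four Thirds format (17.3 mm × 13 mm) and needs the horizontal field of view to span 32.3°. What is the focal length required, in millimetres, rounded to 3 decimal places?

From α = 2·arctan(w/2f) we get f = w / (2·tan(α/2)).
With w = 17.3 mm and α/2 = 16.15°, tan(α/2) ≈ 0.28958, so f ≈ 17.3 / 0.57916 ≈ 29.8708 mm.

29.871 mm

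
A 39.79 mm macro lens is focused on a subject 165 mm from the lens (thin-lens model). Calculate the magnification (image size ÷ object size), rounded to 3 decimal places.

Thin lens: 1/f = 1/dₒ + 1/dᵢ → 1/dᵢ = 1/39.79 − 1/165 = 0.0190713 mm⁻¹, so dᵢ ≈ 52.4347 mm.
Magnification m = dᵢ/dₒ = 52.4347/165 ≈ 0.31779.

0.318×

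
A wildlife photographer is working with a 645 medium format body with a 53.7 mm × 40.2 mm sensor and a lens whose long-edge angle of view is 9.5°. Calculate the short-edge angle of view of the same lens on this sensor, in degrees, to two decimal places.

7.12°

From the long-edge AOV: f = 53.7 / (2·tan(4.75°)) = 53.7 / 0.16619 ≈ 323.1296 mm.
Short-edge AOV = 2·arctan(40.2 / (2 × 323.1296)) = 2·arctan(0.06220) ≈ 7.1189°.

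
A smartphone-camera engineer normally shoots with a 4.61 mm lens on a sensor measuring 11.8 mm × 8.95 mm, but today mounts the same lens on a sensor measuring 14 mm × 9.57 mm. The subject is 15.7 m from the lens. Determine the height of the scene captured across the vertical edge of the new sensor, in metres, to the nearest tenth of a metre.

32.6 m

The focal length stays 4.61 mm; the relevant sensor dimension is now h = 9.57 mm. Object distance dₒ = 15.7 m = 15700 mm.
Thin-lens field height W = h·(dₒ − f)/f = 9.57 × (15700 − 4.61)/4.61 ≈ 32582.404 mm = 32.5824 m.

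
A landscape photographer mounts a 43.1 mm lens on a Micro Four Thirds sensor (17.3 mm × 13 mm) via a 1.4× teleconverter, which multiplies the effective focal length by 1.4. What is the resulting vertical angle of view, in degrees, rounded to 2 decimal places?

Effective focal length f = 43.1 × 1.4 = 60.34 mm.
α = 2·arctan(13 / (2 × 60.34)) = 2·arctan(0.10772) ≈ 12.2967°.

12.30°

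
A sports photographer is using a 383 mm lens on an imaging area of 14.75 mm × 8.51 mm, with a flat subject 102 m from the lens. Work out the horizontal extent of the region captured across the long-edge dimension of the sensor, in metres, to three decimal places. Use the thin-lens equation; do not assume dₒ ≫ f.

dₒ: 102 m = 102000 mm.
Similar triangles through the lens centre give W/dₒ = w/dᵢ; with 1/f = 1/dₒ + 1/dᵢ this gives W = w·(dₒ − f)/f.
W = 14.75 mm × (102000 − 383) / 383 = 14.75 × 265.3185 ≈ 3913.448 mm = 3.91345 m.

3.913 m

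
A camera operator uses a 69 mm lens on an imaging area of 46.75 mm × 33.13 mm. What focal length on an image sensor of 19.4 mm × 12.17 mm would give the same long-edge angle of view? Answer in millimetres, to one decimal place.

Equal angle of view means equal width/f ratio, so f₂ = f₁ · (width₂/width₁) = 69 × 19.4/46.75.
f₂ = 69 × 0.41497 ≈ 28.633 mm.

28.6 mm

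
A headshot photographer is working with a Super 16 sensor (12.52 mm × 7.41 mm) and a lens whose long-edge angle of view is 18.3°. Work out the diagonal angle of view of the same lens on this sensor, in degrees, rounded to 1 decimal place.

21.2°

From the long-edge AOV: f = 12.52 / (2·tan(9.15°)) = 12.52 / 0.32214 ≈ 38.8653 mm.
Sensor diagonal = √(12.52² + 7.41²) = √211.6585 ≈ 14.5485 mm.
Diagonal AOV = 2·arctan(14.5485 / (2 × 38.8653)) = 2·arctan(0.18717) ≈ 21.2023°.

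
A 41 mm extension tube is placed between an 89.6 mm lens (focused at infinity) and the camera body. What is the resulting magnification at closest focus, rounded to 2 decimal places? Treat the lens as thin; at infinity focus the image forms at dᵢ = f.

0.46×

The tube moves the image plane from f to f + e, so dᵢ = 89.6 + 41 = 130.6 mm. Focus is achieved when 1/f = 1/dₒ + 1/dᵢ, giving dₒ = 1/(1/f − 1/(f+e)).
Magnification m = dᵢ/dₒ = (f+e)·(1/f − 1/(f+e)) = e/f = 41/89.6 ≈ 0.4576.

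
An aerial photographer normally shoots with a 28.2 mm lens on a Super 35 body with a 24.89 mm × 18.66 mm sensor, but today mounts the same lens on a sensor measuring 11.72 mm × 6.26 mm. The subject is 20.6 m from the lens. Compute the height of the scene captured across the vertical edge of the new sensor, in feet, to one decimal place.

15.0 ft

The focal length stays 28.2 mm; the relevant sensor dimension is now h = 6.26 mm. Object distance dₒ = 20.6 m = 20600 mm.
Thin-lens field height W = h·(dₒ − f)/f = 6.26 × (20600 − 28.2)/28.2 ≈ 4566.648 mm = 4566.648/304.8 ft = 14.9824 ft.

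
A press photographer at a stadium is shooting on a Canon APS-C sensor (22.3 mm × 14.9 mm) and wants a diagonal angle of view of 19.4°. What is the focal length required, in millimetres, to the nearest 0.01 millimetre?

Sensor diagonal = √(22.3² + 14.9²) = √719.3000 ≈ 26.8198 mm.
From α = 2·arctan(d/2f) we get f = d / (2·tan(α/2)).
With d = 26.8198 mm and α/2 = 9.7°, tan(α/2) ≈ 0.17093, so f ≈ 26.8198 / 0.34187 ≈ 78.4511 mm.

78.45 mm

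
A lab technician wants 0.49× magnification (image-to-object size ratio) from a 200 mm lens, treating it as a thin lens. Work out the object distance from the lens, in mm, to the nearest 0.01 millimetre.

With m = dᵢ/dₒ and 1/f = 1/dₒ + 1/dᵢ, substituting dᵢ = m·dₒ gives 1/f = (1 + 1/m)/dₒ, hence dₒ = f·(1 + 1/m).
dₒ = 200 × (1 + 1/0.49) = 200 × 3.04082 ≈ 608.163 mm.

608.16 mm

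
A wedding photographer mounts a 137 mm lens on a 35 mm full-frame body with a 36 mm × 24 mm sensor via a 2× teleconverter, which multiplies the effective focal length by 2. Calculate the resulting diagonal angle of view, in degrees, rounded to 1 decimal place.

9.0°

Effective focal length f = 137 × 2 = 274 mm.
Sensor diagonal = √(36² + 24²) = √1872.0000 ≈ 43.2666 mm.
α = 2·arctan(43.267 / (2 × 274)) = 2·arctan(0.07895) ≈ 9.0287°.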